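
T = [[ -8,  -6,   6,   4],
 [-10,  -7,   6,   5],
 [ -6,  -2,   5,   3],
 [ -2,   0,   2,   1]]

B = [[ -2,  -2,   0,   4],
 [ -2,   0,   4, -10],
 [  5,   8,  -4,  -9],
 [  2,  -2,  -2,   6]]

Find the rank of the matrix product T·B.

3

First compute TB:
[[ 66,  56, -56,  -2],
 [ 74,  58, -62,   6],
 [ 47,  46, -34, -31],
 [ 16,  18, -10, -20]]
Now row reduce the product.
R2 ← R2 − (37/33)·R1: [0, -158/33, 26/33, 272/33]
R3 ← R3 − (47/66)·R1: [0, 202/33, 194/33, -976/33]
R4 ← R4 − (8/33)·R1: [0, 146/33, 118/33, -644/33]
R3 ← R3 + (101/79)·R2: [0, 0, 544/79, -1504/79]
R4 ← R4 + (73/79)·R2: [0, 0, 340/79, -940/79]
R4 ← R4 − (5/8)·R3: [0, 0, 0, 0]
3 nonzero rows, so rank(TB) = 3.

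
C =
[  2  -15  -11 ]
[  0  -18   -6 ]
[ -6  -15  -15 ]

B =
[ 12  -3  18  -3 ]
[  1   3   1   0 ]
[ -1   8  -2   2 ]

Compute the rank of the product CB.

3

First compute CB:
[[ 20, -139,  43, -28],
 [-12, -102,  -6, -12],
 [-72, -147, -93, -12]]
Now row reduce the product.
R2 ← R2 + (3/5)·R1: [0, -927/5, 99/5, -144/5]
R3 ← R3 + (18/5)·R1: [0, -3237/5, 309/5, -564/5]
R3 ← R3 − (1079/309)·R2: [0, 0, -756/103, -1260/103]
3 nonzero rows, so rank(CB) = 3.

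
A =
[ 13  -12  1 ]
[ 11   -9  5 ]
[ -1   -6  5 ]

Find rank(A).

Row reduce to echelon form.
R2 ← R2 − (11/13)·R1: [0, 15/13, 54/13]
R3 ← R3 + (1/13)·R1: [0, -90/13, 66/13]
R3 ← R3 + (6)·R2: [0, 0, 30]
Echelon form has 3 nonzero rows, so rank(A) = 3.

3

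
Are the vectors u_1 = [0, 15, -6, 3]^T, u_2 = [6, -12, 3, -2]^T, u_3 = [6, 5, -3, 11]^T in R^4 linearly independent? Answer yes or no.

yes

Form the matrix with these vectors as rows and row reduce.
Swap R1 ↔ R2
R3 ← R3 − R1: [0, 17, -6, 13]
R3 ← R3 − (17/15)·R2: [0, 0, 4/5, 48/5]
3 nonzero rows, so the 3 vectors span a space of dimension 3.
Since 3 = 3, the vectors are linearly independent.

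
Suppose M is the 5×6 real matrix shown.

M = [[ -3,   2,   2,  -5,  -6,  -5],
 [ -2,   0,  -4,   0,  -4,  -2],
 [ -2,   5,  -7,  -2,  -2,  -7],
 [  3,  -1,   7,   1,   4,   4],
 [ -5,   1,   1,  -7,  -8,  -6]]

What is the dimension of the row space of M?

4

Row reduce to echelon form.
R2 ← R2 − (2/3)·R1: [0, -4/3, -16/3, 10/3, 0, 4/3]
R3 ← R3 − (2/3)·R1: [0, 11/3, -25/3, 4/3, 2, -11/3]
R4 ← R4 + R1: [0, 1, 9, -4, -2, -1]
R5 ← R5 − (5/3)·R1: [0, -7/3, -7/3, 4/3, 2, 7/3]
R3 ← R3 + (11/4)·R2: [0, 0, -23, 21/2, 2, 0]
R4 ← R4 + (3/4)·R2: [0, 0, 5, -3/2, -2, 0]
R5 ← R5 − (7/4)·R2: [0, 0, 7, -9/2, 2, 0]
R4 ← R4 + (5/23)·R3: [0, 0, 0, 18/23, -36/23, 0]
R5 ← R5 + (7/23)·R3: [0, 0, 0, -30/23, 60/23, 0]
R5 ← R5 + (5/3)·R4: [0, 0, 0, 0, 0, 0]
Echelon form has 4 nonzero rows, so rank(M) = 4.
The row space has dimension equal to the rank: 4.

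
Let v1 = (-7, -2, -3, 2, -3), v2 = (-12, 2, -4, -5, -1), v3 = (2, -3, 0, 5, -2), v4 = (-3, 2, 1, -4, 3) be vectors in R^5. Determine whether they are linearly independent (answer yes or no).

no

Form the matrix with these vectors as rows and row reduce.
R2 ← R2 − (12/7)·R1: [0, 38/7, 8/7, -59/7, 29/7]
R3 ← R3 + (2/7)·R1: [0, -25/7, -6/7, 39/7, -20/7]
R4 ← R4 − (3/7)·R1: [0, 20/7, 16/7, -34/7, 30/7]
R3 ← R3 + (25/38)·R2: [0, 0, -2/19, 1/38, -5/38]
R4 ← R4 − (10/19)·R2: [0, 0, 32/19, -8/19, 40/19]
R4 ← R4 + (16)·R3: [0, 0, 0, 0, 0]
3 nonzero rows, so the 4 vectors span a space of dimension 3.
Since 3 < 4, the vectors are linearly dependent.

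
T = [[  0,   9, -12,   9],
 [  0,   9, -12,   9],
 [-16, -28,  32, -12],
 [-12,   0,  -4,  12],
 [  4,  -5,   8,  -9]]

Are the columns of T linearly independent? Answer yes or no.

Row reduce T to echelon form.
Swap R1 ↔ R3
R4 ← R4 − (3/4)·R1: [0, 21, -28, 21]
R5 ← R5 + (1/4)·R1: [0, -12, 16, -12]
R3 ← R3 − R2: [0, 0, 0, 0]
R4 ← R4 − (7/3)·R2: [0, 0, 0, 0]
R5 ← R5 + (4/3)·R2: [0, 0, 0, 0]
2 pivots among 4 columns.
Only 2 < 4 pivot columns, so the columns are linearly dependent.

no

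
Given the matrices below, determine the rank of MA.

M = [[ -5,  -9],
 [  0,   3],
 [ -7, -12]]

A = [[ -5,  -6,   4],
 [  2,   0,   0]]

First compute MA:
[[  7,  30, -20],
 [  6,   0,   0],
 [ 11,  42, -28]]
Now row reduce the product.
R2 ← R2 − (6/7)·R1: [0, -180/7, 120/7]
R3 ← R3 − (11/7)·R1: [0, -36/7, 24/7]
R3 ← R3 − (1/5)·R2: [0, 0, 0]
2 nonzero rows, so rank(MA) = 2.

2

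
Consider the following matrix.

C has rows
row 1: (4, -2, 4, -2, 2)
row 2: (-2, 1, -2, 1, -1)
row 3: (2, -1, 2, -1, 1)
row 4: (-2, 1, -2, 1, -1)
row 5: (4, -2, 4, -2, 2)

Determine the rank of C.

1

Row reduce to echelon form.
R2 ← R2 + (1/2)·R1: [0, 0, 0, 0, 0]
R3 ← R3 − (1/2)·R1: [0, 0, 0, 0, 0]
R4 ← R4 + (1/2)·R1: [0, 0, 0, 0, 0]
R5 ← R5 − R1: [0, 0, 0, 0, 0]
Echelon form has 1 nonzero row, so rank(C) = 1.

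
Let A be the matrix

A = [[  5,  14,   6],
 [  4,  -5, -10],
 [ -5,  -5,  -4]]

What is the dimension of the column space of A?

3

Row reduce to echelon form.
R2 ← R2 − (4/5)·R1: [0, -81/5, -74/5]
R3 ← R3 + R1: [0, 9, 2]
R3 ← R3 + (5/9)·R2: [0, 0, -56/9]
Echelon form has 3 nonzero rows, so rank(A) = 3.
The column space has dimension equal to the rank: 3.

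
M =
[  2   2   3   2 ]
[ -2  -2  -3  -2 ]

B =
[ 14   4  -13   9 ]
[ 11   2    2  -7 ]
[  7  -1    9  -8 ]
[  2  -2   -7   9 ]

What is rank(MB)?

First compute MB:
[[ 75,   5,  -9,  -2],
 [-75,  -5,   9,   2]]
Now row reduce the product.
R2 ← R2 + R1: [0, 0, 0, 0]
1 nonzero row, so rank(MB) = 1.

1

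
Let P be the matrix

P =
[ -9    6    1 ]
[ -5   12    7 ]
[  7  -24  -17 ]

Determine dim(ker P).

0

Row reduce to echelon form.
R2 ← R2 − (5/9)·R1: [0, 26/3, 58/9]
R3 ← R3 + (7/9)·R1: [0, -58/3, -146/9]
R3 ← R3 + (29/13)·R2: [0, 0, -24/13]
3 nonzero rows, so rank(P) = 3.
P has 3 columns; by rank–nullity, nullity = 3 − 3 = 0.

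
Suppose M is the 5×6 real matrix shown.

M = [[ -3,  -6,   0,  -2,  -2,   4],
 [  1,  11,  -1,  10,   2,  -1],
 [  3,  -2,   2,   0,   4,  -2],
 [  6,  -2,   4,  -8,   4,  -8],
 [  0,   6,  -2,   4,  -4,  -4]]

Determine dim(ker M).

1

Row reduce to echelon form.
R2 ← R2 + (1/3)·R1: [0, 9, -1, 28/3, 4/3, 1/3]
R3 ← R3 + R1: [0, -8, 2, -2, 2, 2]
R4 ← R4 + (2)·R1: [0, -14, 4, -12, 0, 0]
R3 ← R3 + (8/9)·R2: [0, 0, 10/9, 170/27, 86/27, 62/27]
R4 ← R4 + (14/9)·R2: [0, 0, 22/9, 68/27, 56/27, 14/27]
R5 ← R5 − (2/3)·R2: [0, 0, -4/3, -20/9, -44/9, -38/9]
R4 ← R4 − (11/5)·R3: [0, 0, 0, -34/3, -74/15, -68/15]
R5 ← R5 + (6/5)·R3: [0, 0, 0, 16/3, -16/15, -22/15]
R5 ← R5 + (8/17)·R4: [0, 0, 0, 0, -288/85, -18/5]
5 nonzero rows, so rank(M) = 5.
M has 6 columns; by rank–nullity, nullity = 6 − 5 = 1.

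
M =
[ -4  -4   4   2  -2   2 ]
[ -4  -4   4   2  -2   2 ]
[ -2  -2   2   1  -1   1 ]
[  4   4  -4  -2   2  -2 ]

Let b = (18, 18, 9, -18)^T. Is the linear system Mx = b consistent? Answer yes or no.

Row reduce the augmented matrix [M | b].
R2 ← R2 − R1: [0, 0, 0, 0, 0, 0, 0]
R3 ← R3 − (1/2)·R1: [0, 0, 0, 0, 0, 0, 0]
R4 ← R4 + R1: [0, 0, 0, 0, 0, 0, 0]
The echelon form has 1 nonzero rows, and every pivot lies in the first 6 columns, so rank(M) = rank([M|b]) = 1.
The system is consistent.

yes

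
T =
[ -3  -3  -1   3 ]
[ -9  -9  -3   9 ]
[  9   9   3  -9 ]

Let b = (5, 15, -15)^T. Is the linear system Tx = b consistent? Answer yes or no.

Row reduce the augmented matrix [T | b].
R2 ← R2 − (3)·R1: [0, 0, 0, 0, 0]
R3 ← R3 + (3)·R1: [0, 0, 0, 0, 0]
The echelon form has 1 nonzero rows, and every pivot lies in the first 4 columns, so rank(T) = rank([T|b]) = 1.
The system is consistent.

yes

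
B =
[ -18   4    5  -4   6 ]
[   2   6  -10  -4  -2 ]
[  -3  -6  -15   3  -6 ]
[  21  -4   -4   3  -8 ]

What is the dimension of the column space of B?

Row reduce to echelon form.
R2 ← R2 + (1/9)·R1: [0, 58/9, -85/9, -40/9, -4/3]
R3 ← R3 − (1/6)·R1: [0, -20/3, -95/6, 11/3, -7]
R4 ← R4 + (7/6)·R1: [0, 2/3, 11/6, -5/3, -1]
R3 ← R3 + (30/29)·R2: [0, 0, -1485/58, -27/29, -243/29]
R4 ← R4 − (3/29)·R2: [0, 0, 163/58, -35/29, -25/29]
R4 ← R4 + (163/1485)·R3: [0, 0, 0, -72/55, -98/55]
Echelon form has 4 nonzero rows, so rank(B) = 4.
The column space has dimension equal to the rank: 4.

4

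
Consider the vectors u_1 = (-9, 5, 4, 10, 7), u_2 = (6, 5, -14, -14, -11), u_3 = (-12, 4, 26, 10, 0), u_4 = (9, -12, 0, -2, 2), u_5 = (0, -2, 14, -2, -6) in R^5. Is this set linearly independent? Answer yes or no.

no

Form the matrix with these vectors as rows and row reduce.
R2 ← R2 + (2/3)·R1: [0, 25/3, -34/3, -22/3, -19/3]
R3 ← R3 − (4/3)·R1: [0, -8/3, 62/3, -10/3, -28/3]
R4 ← R4 + R1: [0, -7, 4, 8, 9]
R3 ← R3 + (8/25)·R2: [0, 0, 426/25, -142/25, -284/25]
R4 ← R4 + (21/25)·R2: [0, 0, -138/25, 46/25, 92/25]
R5 ← R5 + (6/25)·R2: [0, 0, 282/25, -94/25, -188/25]
R4 ← R4 + (23/71)·R3: [0, 0, 0, 0, 0]
R5 ← R5 − (47/71)·R3: [0, 0, 0, 0, 0]
3 nonzero rows, so the 5 vectors span a space of dimension 3.
Since 3 < 5, the vectors are linearly dependent.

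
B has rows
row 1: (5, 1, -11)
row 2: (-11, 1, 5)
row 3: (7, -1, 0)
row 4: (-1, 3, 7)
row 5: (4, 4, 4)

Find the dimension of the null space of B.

Row reduce to echelon form.
R2 ← R2 + (11/5)·R1: [0, 16/5, -96/5]
R3 ← R3 − (7/5)·R1: [0, -12/5, 77/5]
R4 ← R4 + (1/5)·R1: [0, 16/5, 24/5]
R5 ← R5 − (4/5)·R1: [0, 16/5, 64/5]
R3 ← R3 + (3/4)·R2: [0, 0, 1]
R4 ← R4 − R2: [0, 0, 24]
R5 ← R5 − R2: [0, 0, 32]
R4 ← R4 − (24)·R3: [0, 0, 0]
R5 ← R5 − (32)·R3: [0, 0, 0]
3 nonzero rows, so rank(B) = 3.
B has 3 columns; by rank–nullity, nullity = 3 − 3 = 0.

0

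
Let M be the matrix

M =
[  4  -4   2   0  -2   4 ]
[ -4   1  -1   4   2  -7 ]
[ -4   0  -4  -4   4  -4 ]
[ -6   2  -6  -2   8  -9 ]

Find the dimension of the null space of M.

Row reduce to echelon form.
R2 ← R2 + R1: [0, -3, 1, 4, 0, -3]
R3 ← R3 + R1: [0, -4, -2, -4, 2, 0]
R4 ← R4 + (3/2)·R1: [0, -4, -3, -2, 5, -3]
R3 ← R3 − (4/3)·R2: [0, 0, -10/3, -28/3, 2, 4]
R4 ← R4 − (4/3)·R2: [0, 0, -13/3, -22/3, 5, 1]
R4 ← R4 − (13/10)·R3: [0, 0, 0, 24/5, 12/5, -21/5]
4 nonzero rows, so rank(M) = 4.
M has 6 columns; by rank–nullity, nullity = 6 − 4 = 2.

2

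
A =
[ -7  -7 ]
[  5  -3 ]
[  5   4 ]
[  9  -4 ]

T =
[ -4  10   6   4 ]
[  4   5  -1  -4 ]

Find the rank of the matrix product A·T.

2

First compute AT:
[[  0, -105, -35,   0],
 [-32,  35,  33,  32],
 [ -4,  70,  26,   4],
 [-52,  70,  58,  52]]
Now row reduce the product.
Swap R1 ↔ R2
R3 ← R3 − (1/8)·R1: [0, 525/8, 175/8, 0]
R4 ← R4 − (13/8)·R1: [0, 105/8, 35/8, 0]
R3 ← R3 + (5/8)·R2: [0, 0, 0, 0]
R4 ← R4 + (1/8)·R2: [0, 0, 0, 0]
2 nonzero rows, so rank(AT) = 2.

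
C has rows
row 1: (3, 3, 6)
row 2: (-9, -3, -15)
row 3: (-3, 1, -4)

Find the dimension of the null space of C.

Row reduce to echelon form.
R2 ← R2 + (3)·R1: [0, 6, 3]
R3 ← R3 + R1: [0, 4, 2]
R3 ← R3 − (2/3)·R2: [0, 0, 0]
2 nonzero rows, so rank(C) = 2.
C has 3 columns; by rank–nullity, nullity = 3 − 2 = 1.

1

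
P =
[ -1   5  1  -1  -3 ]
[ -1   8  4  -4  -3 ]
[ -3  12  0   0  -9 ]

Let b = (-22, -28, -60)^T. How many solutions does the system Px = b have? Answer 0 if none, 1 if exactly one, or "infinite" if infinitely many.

Row reduce the augmented matrix [P | b].
R2 ← R2 − R1: [0, 3, 3, -3, 0, -6]
R3 ← R3 − (3)·R1: [0, -3, -3, 3, 0, 6]
R3 ← R3 + R2: [0, 0, 0, 0, 0, 0]
The echelon form has 2 nonzero rows, and every pivot lies in the first 5 columns, so rank(P) = rank([P|b]) = 2.
The system is consistent.
rank = 2 < 5 unknowns, so there are infinitely many solutions.

infinite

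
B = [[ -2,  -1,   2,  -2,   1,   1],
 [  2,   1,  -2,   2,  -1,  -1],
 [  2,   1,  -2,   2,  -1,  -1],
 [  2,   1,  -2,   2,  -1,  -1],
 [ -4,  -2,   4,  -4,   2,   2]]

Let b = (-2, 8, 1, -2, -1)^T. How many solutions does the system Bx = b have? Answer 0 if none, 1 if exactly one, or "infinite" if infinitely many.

Row reduce the augmented matrix [B | b].
R2 ← R2 + R1: [0, 0, 0, 0, 0, 0, 6]
R3 ← R3 + R1: [0, 0, 0, 0, 0, 0, -1]
R4 ← R4 + R1: [0, 0, 0, 0, 0, 0, -4]
R5 ← R5 − (2)·R1: [0, 0, 0, 0, 0, 0, 3]
R3 ← R3 + (1/6)·R2: [0, 0, 0, 0, 0, 0, 0]
R4 ← R4 + (2/3)·R2: [0, 0, 0, 0, 0, 0, 0]
R5 ← R5 − (1/2)·R2: [0, 0, 0, 0, 0, 0, 0]
The echelon form has 2 nonzero rows; the last pivot sits in the augmented column, so rank(B) = 1 but rank([B|b]) = 2.
Since the ranks differ, the system is inconsistent.
It has no solutions.

0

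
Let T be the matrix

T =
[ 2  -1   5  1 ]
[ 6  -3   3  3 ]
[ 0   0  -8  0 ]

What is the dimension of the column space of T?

Row reduce to echelon form.
R2 ← R2 − (3)·R1: [0, 0, -12, 0]
R3 ← R3 − (2/3)·R2: [0, 0, 0, 0]
Echelon form has 2 nonzero rows, so rank(T) = 2.
The column space has dimension equal to the rank: 2.

2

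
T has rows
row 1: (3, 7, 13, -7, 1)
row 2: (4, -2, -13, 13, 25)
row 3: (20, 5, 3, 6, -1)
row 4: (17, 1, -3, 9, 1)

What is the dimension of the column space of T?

4

Row reduce to echelon form.
R2 ← R2 − (4/3)·R1: [0, -34/3, -91/3, 67/3, 71/3]
R3 ← R3 − (20/3)·R1: [0, -125/3, -251/3, 158/3, -23/3]
R4 ← R4 − (17/3)·R1: [0, -116/3, -230/3, 146/3, -14/3]
R3 ← R3 − (125/34)·R2: [0, 0, 947/34, -1001/34, -3219/34]
R4 ← R4 − (58/17)·R2: [0, 0, 456/17, -468/17, -1452/17]
R4 ← R4 − (912/947)·R3: [0, 0, 0, 780/947, 5460/947]
Echelon form has 4 nonzero rows, so rank(T) = 4.
The column space has dimension equal to the rank: 4.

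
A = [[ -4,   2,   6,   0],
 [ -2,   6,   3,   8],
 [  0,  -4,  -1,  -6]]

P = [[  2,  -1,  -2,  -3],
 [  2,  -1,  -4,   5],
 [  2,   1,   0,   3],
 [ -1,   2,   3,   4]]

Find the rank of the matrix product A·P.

3

First compute AP:
[[  8,   8,   0,  40],
 [  6,  15,   4,  77],
 [ -4,  -9,  -2, -47]]
Now row reduce the product.
R2 ← R2 − (3/4)·R1: [0, 9, 4, 47]
R3 ← R3 + (1/2)·R1: [0, -5, -2, -27]
R3 ← R3 + (5/9)·R2: [0, 0, 2/9, -8/9]
3 nonzero rows, so rank(AP) = 3.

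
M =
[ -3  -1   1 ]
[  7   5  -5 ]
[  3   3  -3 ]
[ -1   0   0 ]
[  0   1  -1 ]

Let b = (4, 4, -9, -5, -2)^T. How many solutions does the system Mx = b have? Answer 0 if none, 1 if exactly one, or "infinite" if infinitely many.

Row reduce the augmented matrix [M | b].
R2 ← R2 + (7/3)·R1: [0, 8/3, -8/3, 40/3]
R3 ← R3 + R1: [0, 2, -2, -5]
R4 ← R4 − (1/3)·R1: [0, 1/3, -1/3, -19/3]
R3 ← R3 − (3/4)·R2: [0, 0, 0, -15]
R4 ← R4 − (1/8)·R2: [0, 0, 0, -8]
R5 ← R5 − (3/8)·R2: [0, 0, 0, -7]
R4 ← R4 − (8/15)·R3: [0, 0, 0, 0]
R5 ← R5 − (7/15)·R3: [0, 0, 0, 0]
The echelon form has 3 nonzero rows; the last pivot sits in the augmented column, so rank(M) = 2 but rank([M|b]) = 3.
Since the ranks differ, the system is inconsistent.
It has no solutions.

0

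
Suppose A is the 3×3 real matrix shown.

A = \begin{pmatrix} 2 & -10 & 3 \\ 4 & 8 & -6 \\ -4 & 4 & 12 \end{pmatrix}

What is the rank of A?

3

Row reduce to echelon form.
R2 ← R2 − (2)·R1: [0, 28, -12]
R3 ← R3 + (2)·R1: [0, -16, 18]
R3 ← R3 + (4/7)·R2: [0, 0, 78/7]
Echelon form has 3 nonzero rows, so rank(A) = 3.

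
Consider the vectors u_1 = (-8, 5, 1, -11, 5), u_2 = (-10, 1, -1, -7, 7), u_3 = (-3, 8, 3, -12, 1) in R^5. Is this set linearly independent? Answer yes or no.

no

Form the matrix with these vectors as rows and row reduce.
R2 ← R2 − (5/4)·R1: [0, -21/4, -9/4, 27/4, 3/4]
R3 ← R3 − (3/8)·R1: [0, 49/8, 21/8, -63/8, -7/8]
R3 ← R3 + (7/6)·R2: [0, 0, 0, 0, 0]
2 nonzero rows, so the 3 vectors span a space of dimension 2.
Since 2 < 3, the vectors are linearly dependent.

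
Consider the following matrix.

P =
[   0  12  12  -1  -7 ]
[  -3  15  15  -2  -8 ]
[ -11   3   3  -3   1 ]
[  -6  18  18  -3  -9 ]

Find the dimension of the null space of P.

Row reduce to echelon form.
Swap R1 ↔ R2
R3 ← R3 − (11/3)·R1: [0, -52, -52, 13/3, 91/3]
R4 ← R4 − (2)·R1: [0, -12, -12, 1, 7]
R3 ← R3 + (13/3)·R2: [0, 0, 0, 0, 0]
R4 ← R4 + R2: [0, 0, 0, 0, 0]
2 nonzero rows, so rank(P) = 2.
P has 5 columns; by rank–nullity, nullity = 5 − 2 = 3.

3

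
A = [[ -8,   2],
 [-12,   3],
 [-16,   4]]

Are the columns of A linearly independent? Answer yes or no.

Row reduce A to echelon form.
R2 ← R2 − (3/2)·R1: [0, 0]
R3 ← R3 − (2)·R1: [0, 0]
1 pivot among 2 columns.
Only 1 < 2 pivot columns, so the columns are linearly dependent.

no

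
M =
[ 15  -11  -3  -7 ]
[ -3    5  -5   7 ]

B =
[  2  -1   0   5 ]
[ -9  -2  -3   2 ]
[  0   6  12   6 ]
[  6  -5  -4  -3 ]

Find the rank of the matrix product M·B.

First compute MB:
[[ 87,  24,  25,  56],
 [ -9, -72, -103, -56]]
Now row reduce the product.
R2 ← R2 + (3/29)·R1: [0, -2016/29, -2912/29, -1456/29]
2 nonzero rows, so rank(MB) = 2.

2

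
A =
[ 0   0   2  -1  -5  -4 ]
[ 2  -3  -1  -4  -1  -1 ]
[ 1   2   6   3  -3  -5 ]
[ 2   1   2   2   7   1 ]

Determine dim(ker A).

Row reduce to echelon form.
Swap R1 ↔ R2
R3 ← R3 − (1/2)·R1: [0, 7/2, 13/2, 5, -5/2, -9/2]
R4 ← R4 − R1: [0, 4, 3, 6, 8, 2]
Swap R2 ↔ R3
R4 ← R4 − (8/7)·R2: [0, 0, -31/7, 2/7, 76/7, 50/7]
R4 ← R4 + (31/14)·R3: [0, 0, 0, -27/14, -3/14, -12/7]
4 nonzero rows, so rank(A) = 4.
A has 6 columns; by rank–nullity, nullity = 6 − 4 = 2.

2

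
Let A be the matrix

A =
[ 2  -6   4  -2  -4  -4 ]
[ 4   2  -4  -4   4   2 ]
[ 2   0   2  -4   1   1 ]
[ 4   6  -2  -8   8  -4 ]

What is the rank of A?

Row reduce to echelon form.
R2 ← R2 − (2)·R1: [0, 14, -12, 0, 12, 10]
R3 ← R3 − R1: [0, 6, -2, -2, 5, 5]
R4 ← R4 − (2)·R1: [0, 18, -10, -4, 16, 4]
R3 ← R3 − (3/7)·R2: [0, 0, 22/7, -2, -1/7, 5/7]
R4 ← R4 − (9/7)·R2: [0, 0, 38/7, -4, 4/7, -62/7]
R4 ← R4 − (19/11)·R3: [0, 0, 0, -6/11, 9/11, -111/11]
Echelon form has 4 nonzero rows, so rank(A) = 4.

4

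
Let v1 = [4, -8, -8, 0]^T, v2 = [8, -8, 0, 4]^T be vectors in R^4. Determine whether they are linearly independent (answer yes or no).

Form the matrix with these vectors as rows and row reduce.
R2 ← R2 − (2)·R1: [0, 8, 16, 4]
2 nonzero rows, so the 2 vectors span a space of dimension 2.
Since 2 = 2, the vectors are linearly independent.

yes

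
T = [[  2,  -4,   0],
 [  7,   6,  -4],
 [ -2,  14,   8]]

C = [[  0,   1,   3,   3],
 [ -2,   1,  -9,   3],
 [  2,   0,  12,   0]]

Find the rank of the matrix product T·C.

First compute TC:
[[  8,  -2,  42,  -6],
 [-20,  13, -81,  39],
 [-12,  12, -36,  36]]
Now row reduce the product.
R2 ← R2 + (5/2)·R1: [0, 8, 24, 24]
R3 ← R3 + (3/2)·R1: [0, 9, 27, 27]
R3 ← R3 − (9/8)·R2: [0, 0, 0, 0]
2 nonzero rows, so rank(TC) = 2.

2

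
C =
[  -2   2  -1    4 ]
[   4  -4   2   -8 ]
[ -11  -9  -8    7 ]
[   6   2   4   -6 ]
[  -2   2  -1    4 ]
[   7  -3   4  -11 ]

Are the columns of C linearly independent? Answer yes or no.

no

Row reduce C to echelon form.
R2 ← R2 + (2)·R1: [0, 0, 0, 0]
R3 ← R3 − (11/2)·R1: [0, -20, -5/2, -15]
R4 ← R4 + (3)·R1: [0, 8, 1, 6]
R5 ← R5 − R1: [0, 0, 0, 0]
R6 ← R6 + (7/2)·R1: [0, 4, 1/2, 3]
Swap R2 ↔ R3
R4 ← R4 + (2/5)·R2: [0, 0, 0, 0]
R6 ← R6 + (1/5)·R2: [0, 0, 0, 0]
2 pivots among 4 columns.
Only 2 < 4 pivot columns, so the columns are linearly dependent.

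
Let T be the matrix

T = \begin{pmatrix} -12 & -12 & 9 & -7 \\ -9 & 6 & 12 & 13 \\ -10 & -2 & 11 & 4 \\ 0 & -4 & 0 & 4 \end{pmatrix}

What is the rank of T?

4

Row reduce to echelon form.
R2 ← R2 − (3/4)·R1: [0, 15, 21/4, 73/4]
R3 ← R3 − (5/6)·R1: [0, 8, 7/2, 59/6]
R3 ← R3 − (8/15)·R2: [0, 0, 7/10, 1/10]
R4 ← R4 + (4/15)·R2: [0, 0, 7/5, 133/15]
R4 ← R4 − (2)·R3: [0, 0, 0, 26/3]
Echelon form has 4 nonzero rows, so rank(T) = 4.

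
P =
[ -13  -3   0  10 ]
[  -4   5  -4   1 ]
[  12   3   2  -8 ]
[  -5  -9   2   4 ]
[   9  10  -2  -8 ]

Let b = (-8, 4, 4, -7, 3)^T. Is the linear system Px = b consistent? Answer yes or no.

Row reduce the augmented matrix [P | b].
R2 ← R2 − (4/13)·R1: [0, 77/13, -4, -27/13, 84/13]
R3 ← R3 + (12/13)·R1: [0, 3/13, 2, 16/13, -44/13]
R4 ← R4 − (5/13)·R1: [0, -102/13, 2, 2/13, -51/13]
R5 ← R5 + (9/13)·R1: [0, 103/13, -2, -14/13, -33/13]
R3 ← R3 − (3/77)·R2: [0, 0, 166/77, 101/77, -40/11]
R4 ← R4 + (102/77)·R2: [0, 0, -254/77, -200/77, 51/11]
R5 ← R5 − (103/77)·R2: [0, 0, 258/77, 131/77, -123/11]
R4 ← R4 + (127/83)·R3: [0, 0, 0, -49/83, -77/83]
R5 ← R5 − (129/83)·R3: [0, 0, 0, -28/83, -459/83]
R5 ← R5 − (4/7)·R4: [0, 0, 0, 0, -5]
The echelon form has 5 nonzero rows; the last pivot sits in the augmented column, so rank(P) = 4 but rank([P|b]) = 5.
Since the ranks differ, the system is inconsistent.

no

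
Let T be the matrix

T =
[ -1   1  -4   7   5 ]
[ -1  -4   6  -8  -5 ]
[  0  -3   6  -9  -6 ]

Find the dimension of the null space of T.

Row reduce to echelon form.
R2 ← R2 − R1: [0, -5, 10, -15, -10]
R3 ← R3 − (3/5)·R2: [0, 0, 0, 0, 0]
2 nonzero rows, so rank(T) = 2.
T has 5 columns; by rank–nullity, nullity = 5 − 2 = 3.

3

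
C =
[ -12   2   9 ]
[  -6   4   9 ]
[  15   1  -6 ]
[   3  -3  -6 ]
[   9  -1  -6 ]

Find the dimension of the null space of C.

Row reduce to echelon form.
R2 ← R2 − (1/2)·R1: [0, 3, 9/2]
R3 ← R3 + (5/4)·R1: [0, 7/2, 21/4]
R4 ← R4 + (1/4)·R1: [0, -5/2, -15/4]
R5 ← R5 + (3/4)·R1: [0, 1/2, 3/4]
R3 ← R3 − (7/6)·R2: [0, 0, 0]
R4 ← R4 + (5/6)·R2: [0, 0, 0]
R5 ← R5 − (1/6)·R2: [0, 0, 0]
2 nonzero rows, so rank(C) = 2.
C has 3 columns; by rank–nullity, nullity = 3 − 2 = 1.

1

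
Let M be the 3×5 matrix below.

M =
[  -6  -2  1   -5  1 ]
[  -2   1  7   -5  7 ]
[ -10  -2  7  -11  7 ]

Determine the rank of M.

2

Row reduce to echelon form.
R2 ← R2 − (1/3)·R1: [0, 5/3, 20/3, -10/3, 20/3]
R3 ← R3 − (5/3)·R1: [0, 4/3, 16/3, -8/3, 16/3]
R3 ← R3 − (4/5)·R2: [0, 0, 0, 0, 0]
Echelon form has 2 nonzero rows, so rank(M) = 2.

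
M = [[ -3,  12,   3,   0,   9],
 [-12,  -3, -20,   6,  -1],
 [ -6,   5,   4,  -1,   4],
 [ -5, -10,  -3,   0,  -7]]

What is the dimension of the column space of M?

3

Row reduce to echelon form.
R2 ← R2 − (4)·R1: [0, -51, -32, 6, -37]
R3 ← R3 − (2)·R1: [0, -19, -2, -1, -14]
R4 ← R4 − (5/3)·R1: [0, -30, -8, 0, -22]
R3 ← R3 − (19/51)·R2: [0, 0, 506/51, -55/17, -11/51]
R4 ← R4 − (10/17)·R2: [0, 0, 184/17, -60/17, -4/17]
R4 ← R4 − (12/11)·R3: [0, 0, 0, 0, 0]
Echelon form has 3 nonzero rows, so rank(M) = 3.
The column space has dimension equal to the rank: 3.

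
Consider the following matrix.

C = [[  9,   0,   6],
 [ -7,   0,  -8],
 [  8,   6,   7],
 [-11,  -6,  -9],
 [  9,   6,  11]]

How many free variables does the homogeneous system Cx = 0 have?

0

Row reduce to echelon form.
R2 ← R2 + (7/9)·R1: [0, 0, -10/3]
R3 ← R3 − (8/9)·R1: [0, 6, 5/3]
R4 ← R4 + (11/9)·R1: [0, -6, -5/3]
R5 ← R5 − R1: [0, 6, 5]
Swap R2 ↔ R3
R4 ← R4 + R2: [0, 0, 0]
R5 ← R5 − R2: [0, 0, 10/3]
R5 ← R5 + R3: [0, 0, 0]
3 nonzero rows, so rank(C) = 3.
C has 3 columns; by rank–nullity, nullity = 3 − 3 = 0.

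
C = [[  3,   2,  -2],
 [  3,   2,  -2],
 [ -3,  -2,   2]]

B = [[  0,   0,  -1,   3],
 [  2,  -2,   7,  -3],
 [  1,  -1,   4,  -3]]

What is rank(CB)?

First compute CB:
[[  2,  -2,   3,   9],
 [  2,  -2,   3,   9],
 [ -2,   2,  -3,  -9]]
Now row reduce the product.
R2 ← R2 − R1: [0, 0, 0, 0]
R3 ← R3 + R1: [0, 0, 0, 0]
1 nonzero row, so rank(CB) = 1.

1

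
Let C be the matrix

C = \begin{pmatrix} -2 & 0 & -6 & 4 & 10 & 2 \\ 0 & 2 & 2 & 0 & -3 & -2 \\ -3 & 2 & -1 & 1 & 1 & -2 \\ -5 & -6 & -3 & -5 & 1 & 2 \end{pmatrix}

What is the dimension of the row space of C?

3

Row reduce to echelon form.
R3 ← R3 − (3/2)·R1: [0, 2, 8, -5, -14, -5]
R4 ← R4 − (5/2)·R1: [0, -6, 12, -15, -24, -3]
R3 ← R3 − R2: [0, 0, 6, -5, -11, -3]
R4 ← R4 + (3)·R2: [0, 0, 18, -15, -33, -9]
R4 ← R4 − (3)·R3: [0, 0, 0, 0, 0, 0]
Echelon form has 3 nonzero rows, so rank(C) = 3.
The row space has dimension equal to the rank: 3.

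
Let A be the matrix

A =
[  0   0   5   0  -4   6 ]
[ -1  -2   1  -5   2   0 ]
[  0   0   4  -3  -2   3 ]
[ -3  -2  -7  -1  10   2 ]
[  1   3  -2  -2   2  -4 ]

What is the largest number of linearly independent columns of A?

Row reduce to echelon form.
Swap R1 ↔ R2
R4 ← R4 − (3)·R1: [0, 4, -10, 14, 4, 2]
R5 ← R5 + R1: [0, 1, -1, -7, 4, -4]
Swap R2 ↔ R4
R5 ← R5 − (1/4)·R2: [0, 0, 3/2, -21/2, 3, -9/2]
R4 ← R4 − (5/4)·R3: [0, 0, 0, 15/4, -3/2, 9/4]
R5 ← R5 − (3/8)·R3: [0, 0, 0, -75/8, 15/4, -45/8]
R5 ← R5 + (5/2)·R4: [0, 0, 0, 0, 0, 0]
Echelon form has 4 nonzero rows, so rank(A) = 4.
The rank gives the maximum number of linearly independent columns: 4.

4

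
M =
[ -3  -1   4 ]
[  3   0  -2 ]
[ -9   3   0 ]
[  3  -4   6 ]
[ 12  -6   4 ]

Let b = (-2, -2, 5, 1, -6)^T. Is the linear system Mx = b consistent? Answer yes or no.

no

Row reduce the augmented matrix [M | b].
R2 ← R2 + R1: [0, -1, 2, -4]
R3 ← R3 − (3)·R1: [0, 6, -12, 11]
R4 ← R4 + R1: [0, -5, 10, -1]
R5 ← R5 + (4)·R1: [0, -10, 20, -14]
R3 ← R3 + (6)·R2: [0, 0, 0, -13]
R4 ← R4 − (5)·R2: [0, 0, 0, 19]
R5 ← R5 − (10)·R2: [0, 0, 0, 26]
R4 ← R4 + (19/13)·R3: [0, 0, 0, 0]
R5 ← R5 + (2)·R3: [0, 0, 0, 0]
The echelon form has 3 nonzero rows; the last pivot sits in the augmented column, so rank(M) = 2 but rank([M|b]) = 3.
Since the ranks differ, the system is inconsistent.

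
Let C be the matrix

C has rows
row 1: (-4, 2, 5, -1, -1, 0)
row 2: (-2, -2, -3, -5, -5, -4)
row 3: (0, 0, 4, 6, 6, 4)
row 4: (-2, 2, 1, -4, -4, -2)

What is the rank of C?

Row reduce to echelon form.
R2 ← R2 − (1/2)·R1: [0, -3, -11/2, -9/2, -9/2, -4]
R4 ← R4 − (1/2)·R1: [0, 1, -3/2, -7/2, -7/2, -2]
R4 ← R4 + (1/3)·R2: [0, 0, -10/3, -5, -5, -10/3]
R4 ← R4 + (5/6)·R3: [0, 0, 0, 0, 0, 0]
Echelon form has 3 nonzero rows, so rank(C) = 3.

3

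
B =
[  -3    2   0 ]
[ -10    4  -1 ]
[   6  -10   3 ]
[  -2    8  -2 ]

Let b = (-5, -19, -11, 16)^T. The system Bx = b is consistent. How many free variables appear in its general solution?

0

Row reduce the augmented matrix [B | b].
R2 ← R2 − (10/3)·R1: [0, -8/3, -1, -7/3]
R3 ← R3 + (2)·R1: [0, -6, 3, -21]
R4 ← R4 − (2/3)·R1: [0, 20/3, -2, 58/3]
R3 ← R3 − (9/4)·R2: [0, 0, 21/4, -63/4]
R4 ← R4 + (5/2)·R2: [0, 0, -9/2, 27/2]
R4 ← R4 + (6/7)·R3: [0, 0, 0, 0]
The echelon form has 3 nonzero rows, and every pivot lies in the first 3 columns, so rank(B) = rank([B|b]) = 3.
The system is consistent.
Free variables = (unknowns) − (rank) = 3 − 3 = 0.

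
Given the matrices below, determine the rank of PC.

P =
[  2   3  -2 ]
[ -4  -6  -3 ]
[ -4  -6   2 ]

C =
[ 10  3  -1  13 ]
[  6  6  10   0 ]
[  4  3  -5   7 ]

2

First compute PC:
[[ 30,  18,  38,  12],
 [-88, -57, -41, -73],
 [-68, -42, -66, -38]]
Now row reduce the product.
R2 ← R2 + (44/15)·R1: [0, -21/5, 1057/15, -189/5]
R3 ← R3 + (34/15)·R1: [0, -6/5, 302/15, -54/5]
R3 ← R3 − (2/7)·R2: [0, 0, 0, 0]
2 nonzero rows, so rank(PC) = 2.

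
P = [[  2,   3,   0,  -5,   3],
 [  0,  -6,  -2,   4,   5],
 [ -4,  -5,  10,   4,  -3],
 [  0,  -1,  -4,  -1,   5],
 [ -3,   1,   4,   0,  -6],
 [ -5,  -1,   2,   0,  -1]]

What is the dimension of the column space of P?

Row reduce to echelon form.
R3 ← R3 + (2)·R1: [0, 1, 10, -6, 3]
R5 ← R5 + (3/2)·R1: [0, 11/2, 4, -15/2, -3/2]
R6 ← R6 + (5/2)·R1: [0, 13/2, 2, -25/2, 13/2]
R3 ← R3 + (1/6)·R2: [0, 0, 29/3, -16/3, 23/6]
R4 ← R4 − (1/6)·R2: [0, 0, -11/3, -5/3, 25/6]
R5 ← R5 + (11/12)·R2: [0, 0, 13/6, -23/6, 37/12]
R6 ← R6 + (13/12)·R2: [0, 0, -1/6, -49/6, 143/12]
R4 ← R4 + (11/29)·R3: [0, 0, 0, -107/29, 163/29]
R5 ← R5 − (13/58)·R3: [0, 0, 0, -153/58, 129/58]
R6 ← R6 + (1/58)·R3: [0, 0, 0, -479/58, 695/58]
R5 ← R5 − (153/214)·R4: [0, 0, 0, 0, -192/107]
R6 ← R6 − (479/214)·R4: [0, 0, 0, 0, -64/107]
R6 ← R6 − (1/3)·R5: [0, 0, 0, 0, 0]
Echelon form has 5 nonzero rows, so rank(P) = 5.
The column space has dimension equal to the rank: 5.

5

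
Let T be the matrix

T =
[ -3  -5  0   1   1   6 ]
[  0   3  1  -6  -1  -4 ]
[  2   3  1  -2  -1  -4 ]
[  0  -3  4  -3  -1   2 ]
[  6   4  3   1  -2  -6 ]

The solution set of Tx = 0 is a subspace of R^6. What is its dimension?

3

Row reduce to echelon form.
R3 ← R3 + (2/3)·R1: [0, -1/3, 1, -4/3, -1/3, 0]
R5 ← R5 + (2)·R1: [0, -6, 3, 3, 0, 6]
R3 ← R3 + (1/9)·R2: [0, 0, 10/9, -2, -4/9, -4/9]
R4 ← R4 + R2: [0, 0, 5, -9, -2, -2]
R5 ← R5 + (2)·R2: [0, 0, 5, -9, -2, -2]
R4 ← R4 − (9/2)·R3: [0, 0, 0, 0, 0, 0]
R5 ← R5 − (9/2)·R3: [0, 0, 0, 0, 0, 0]
3 nonzero rows, so rank(T) = 3.
T has 6 columns; by rank–nullity, nullity = 6 − 3 = 3.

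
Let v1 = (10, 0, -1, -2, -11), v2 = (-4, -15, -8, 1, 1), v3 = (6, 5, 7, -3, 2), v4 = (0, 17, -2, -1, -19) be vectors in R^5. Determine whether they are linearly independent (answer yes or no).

yes

Form the matrix with these vectors as rows and row reduce.
R2 ← R2 + (2/5)·R1: [0, -15, -42/5, 1/5, -17/5]
R3 ← R3 − (3/5)·R1: [0, 5, 38/5, -9/5, 43/5]
R3 ← R3 + (1/3)·R2: [0, 0, 24/5, -26/15, 112/15]
R4 ← R4 + (17/15)·R2: [0, 0, -288/25, -58/75, -1714/75]
R4 ← R4 + (12/5)·R3: [0, 0, 0, -74/15, -74/15]
4 nonzero rows, so the 4 vectors span a space of dimension 4.
Since 4 = 4, the vectors are linearly independent.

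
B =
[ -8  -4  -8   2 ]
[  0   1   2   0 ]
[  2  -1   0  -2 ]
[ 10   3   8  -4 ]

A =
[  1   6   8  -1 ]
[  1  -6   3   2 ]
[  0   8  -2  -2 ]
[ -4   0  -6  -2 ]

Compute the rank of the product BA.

3

First compute BA:
[[-20, -88, -72,  12],
 [  1,  10,  -1,  -2],
 [  9,  18,  25,   0],
 [ 29, 106,  97, -12]]
Now row reduce the product.
R2 ← R2 + (1/20)·R1: [0, 28/5, -23/5, -7/5]
R3 ← R3 + (9/20)·R1: [0, -108/5, -37/5, 27/5]
R4 ← R4 + (29/20)·R1: [0, -108/5, -37/5, 27/5]
R3 ← R3 + (27/7)·R2: [0, 0, -176/7, 0]
R4 ← R4 + (27/7)·R2: [0, 0, -176/7, 0]
R4 ← R4 − R3: [0, 0, 0, 0]
3 nonzero rows, so rank(BA) = 3.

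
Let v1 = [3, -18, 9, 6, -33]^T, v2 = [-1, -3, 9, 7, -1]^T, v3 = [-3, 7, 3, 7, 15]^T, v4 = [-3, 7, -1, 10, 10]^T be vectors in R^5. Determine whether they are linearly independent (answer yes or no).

no

Form the matrix with these vectors as rows and row reduce.
R2 ← R2 + (1/3)·R1: [0, -9, 12, 9, -12]
R3 ← R3 + R1: [0, -11, 12, 13, -18]
R4 ← R4 + R1: [0, -11, 8, 16, -23]
R3 ← R3 − (11/9)·R2: [0, 0, -8/3, 2, -10/3]
R4 ← R4 − (11/9)·R2: [0, 0, -20/3, 5, -25/3]
R4 ← R4 − (5/2)·R3: [0, 0, 0, 0, 0]
3 nonzero rows, so the 4 vectors span a space of dimension 3.
Since 3 < 4, the vectors are linearly dependent.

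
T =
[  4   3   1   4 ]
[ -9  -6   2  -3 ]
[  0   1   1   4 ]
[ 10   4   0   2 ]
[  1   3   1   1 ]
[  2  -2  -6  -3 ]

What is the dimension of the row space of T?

4

Row reduce to echelon form.
R2 ← R2 + (9/4)·R1: [0, 3/4, 17/4, 6]
R4 ← R4 − (5/2)·R1: [0, -7/2, -5/2, -8]
R5 ← R5 − (1/4)·R1: [0, 9/4, 3/4, 0]
R6 ← R6 − (1/2)·R1: [0, -7/2, -13/2, -5]
R3 ← R3 − (4/3)·R2: [0, 0, -14/3, -4]
R4 ← R4 + (14/3)·R2: [0, 0, 52/3, 20]
R5 ← R5 − (3)·R2: [0, 0, -12, -18]
R6 ← R6 + (14/3)·R2: [0, 0, 40/3, 23]
R4 ← R4 + (26/7)·R3: [0, 0, 0, 36/7]
R5 ← R5 − (18/7)·R3: [0, 0, 0, -54/7]
R6 ← R6 + (20/7)·R3: [0, 0, 0, 81/7]
R5 ← R5 + (3/2)·R4: [0, 0, 0, 0]
R6 ← R6 − (9/4)·R4: [0, 0, 0, 0]
Echelon form has 4 nonzero rows, so rank(T) = 4.
The row space has dimension equal to the rank: 4.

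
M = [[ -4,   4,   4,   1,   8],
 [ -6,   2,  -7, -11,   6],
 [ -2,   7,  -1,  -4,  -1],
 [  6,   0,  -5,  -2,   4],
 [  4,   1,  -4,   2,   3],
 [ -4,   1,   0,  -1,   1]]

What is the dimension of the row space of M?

Row reduce to echelon form.
R2 ← R2 − (3/2)·R1: [0, -4, -13, -25/2, -6]
R3 ← R3 − (1/2)·R1: [0, 5, -3, -9/2, -5]
R4 ← R4 + (3/2)·R1: [0, 6, 1, -1/2, 16]
R5 ← R5 + R1: [0, 5, 0, 3, 11]
R6 ← R6 − R1: [0, -3, -4, -2, -7]
R3 ← R3 + (5/4)·R2: [0, 0, -77/4, -161/8, -25/2]
R4 ← R4 + (3/2)·R2: [0, 0, -37/2, -77/4, 7]
R5 ← R5 + (5/4)·R2: [0, 0, -65/4, -101/8, 7/2]
R6 ← R6 − (3/4)·R2: [0, 0, 23/4, 59/8, -5/2]
R4 ← R4 − (74/77)·R3: [0, 0, 0, 1/11, 1464/77]
R5 ← R5 − (65/77)·R3: [0, 0, 0, 48/11, 1082/77]
R6 ← R6 + (23/77)·R3: [0, 0, 0, 15/11, -480/77]
R5 ← R5 − (48)·R4: [0, 0, 0, 0, -6290/7]
R6 ← R6 − (15)·R4: [0, 0, 0, 0, -2040/7]
R6 ← R6 − (12/37)·R5: [0, 0, 0, 0, 0]
Echelon form has 5 nonzero rows, so rank(M) = 5.
The row space has dimension equal to the rank: 5.

5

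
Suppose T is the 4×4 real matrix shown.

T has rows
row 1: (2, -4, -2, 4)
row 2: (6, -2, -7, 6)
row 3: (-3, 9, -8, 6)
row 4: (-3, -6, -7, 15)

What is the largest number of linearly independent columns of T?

4

Row reduce to echelon form.
R2 ← R2 − (3)·R1: [0, 10, -1, -6]
R3 ← R3 + (3/2)·R1: [0, 3, -11, 12]
R4 ← R4 + (3/2)·R1: [0, -12, -10, 21]
R3 ← R3 − (3/10)·R2: [0, 0, -107/10, 69/5]
R4 ← R4 + (6/5)·R2: [0, 0, -56/5, 69/5]
R4 ← R4 − (112/107)·R3: [0, 0, 0, -69/107]
Echelon form has 4 nonzero rows, so rank(T) = 4.
The rank gives the maximum number of linearly independent columns: 4.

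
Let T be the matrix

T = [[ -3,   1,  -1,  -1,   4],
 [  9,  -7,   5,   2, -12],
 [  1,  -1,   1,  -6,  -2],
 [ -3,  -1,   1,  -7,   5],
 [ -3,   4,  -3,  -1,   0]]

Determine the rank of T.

5

Row reduce to echelon form.
R2 ← R2 + (3)·R1: [0, -4, 2, -1, 0]
R3 ← R3 + (1/3)·R1: [0, -2/3, 2/3, -19/3, -2/3]
R4 ← R4 − R1: [0, -2, 2, -6, 1]
R5 ← R5 − R1: [0, 3, -2, 0, -4]
R3 ← R3 − (1/6)·R2: [0, 0, 1/3, -37/6, -2/3]
R4 ← R4 − (1/2)·R2: [0, 0, 1, -11/2, 1]
R5 ← R5 + (3/4)·R2: [0, 0, -1/2, -3/4, -4]
R4 ← R4 − (3)·R3: [0, 0, 0, 13, 3]
R5 ← R5 + (3/2)·R3: [0, 0, 0, -10, -5]
R5 ← R5 + (10/13)·R4: [0, 0, 0, 0, -35/13]
Echelon form has 5 nonzero rows, so rank(T) = 5.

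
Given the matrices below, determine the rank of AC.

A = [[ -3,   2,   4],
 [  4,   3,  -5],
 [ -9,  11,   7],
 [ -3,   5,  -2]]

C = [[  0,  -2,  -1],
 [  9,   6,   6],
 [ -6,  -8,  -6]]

First compute AC:
[[ -6, -14,  -9],
 [ 57,  50,  44],
 [ 57,  28,  33],
 [ 57,  52,  45]]
Now row reduce the product.
R2 ← R2 + (19/2)·R1: [0, -83, -83/2]
R3 ← R3 + (19/2)·R1: [0, -105, -105/2]
R4 ← R4 + (19/2)·R1: [0, -81, -81/2]
R3 ← R3 − (105/83)·R2: [0, 0, 0]
R4 ← R4 − (81/83)·R2: [0, 0, 0]
2 nonzero rows, so rank(AC) = 2.

2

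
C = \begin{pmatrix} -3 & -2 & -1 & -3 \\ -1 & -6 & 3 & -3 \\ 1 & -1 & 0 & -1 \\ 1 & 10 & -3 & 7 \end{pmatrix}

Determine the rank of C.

3

Row reduce to echelon form.
R2 ← R2 − (1/3)·R1: [0, -16/3, 10/3, -2]
R3 ← R3 + (1/3)·R1: [0, -5/3, -1/3, -2]
R4 ← R4 + (1/3)·R1: [0, 28/3, -10/3, 6]
R3 ← R3 − (5/16)·R2: [0, 0, -11/8, -11/8]
R4 ← R4 + (7/4)·R2: [0, 0, 5/2, 5/2]
R4 ← R4 + (20/11)·R3: [0, 0, 0, 0]
Echelon form has 3 nonzero rows, so rank(C) = 3.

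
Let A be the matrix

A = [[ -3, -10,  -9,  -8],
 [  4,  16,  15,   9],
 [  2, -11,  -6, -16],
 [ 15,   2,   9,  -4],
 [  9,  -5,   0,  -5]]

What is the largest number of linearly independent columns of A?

3

Row reduce to echelon form.
R2 ← R2 + (4/3)·R1: [0, 8/3, 3, -5/3]
R3 ← R3 + (2/3)·R1: [0, -53/3, -12, -64/3]
R4 ← R4 + (5)·R1: [0, -48, -36, -44]
R5 ← R5 + (3)·R1: [0, -35, -27, -29]
R3 ← R3 + (53/8)·R2: [0, 0, 63/8, -259/8]
R4 ← R4 + (18)·R2: [0, 0, 18, -74]
R5 ← R5 + (105/8)·R2: [0, 0, 99/8, -407/8]
R4 ← R4 − (16/7)·R3: [0, 0, 0, 0]
R5 ← R5 − (11/7)·R3: [0, 0, 0, 0]
Echelon form has 3 nonzero rows, so rank(A) = 3.
The rank gives the maximum number of linearly independent columns: 3.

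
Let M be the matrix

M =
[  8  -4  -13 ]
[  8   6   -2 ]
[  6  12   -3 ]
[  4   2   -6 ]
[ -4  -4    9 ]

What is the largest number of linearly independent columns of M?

3

Row reduce to echelon form.
R2 ← R2 − R1: [0, 10, 11]
R3 ← R3 − (3/4)·R1: [0, 15, 27/4]
R4 ← R4 − (1/2)·R1: [0, 4, 1/2]
R5 ← R5 + (1/2)·R1: [0, -6, 5/2]
R3 ← R3 − (3/2)·R2: [0, 0, -39/4]
R4 ← R4 − (2/5)·R2: [0, 0, -39/10]
R5 ← R5 + (3/5)·R2: [0, 0, 91/10]
R4 ← R4 − (2/5)·R3: [0, 0, 0]
R5 ← R5 + (14/15)·R3: [0, 0, 0]
Echelon form has 3 nonzero rows, so rank(M) = 3.
The rank gives the maximum number of linearly independent columns: 3.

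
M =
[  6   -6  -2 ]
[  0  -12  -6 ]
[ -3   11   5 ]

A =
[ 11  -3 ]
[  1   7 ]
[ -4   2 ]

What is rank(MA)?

2

First compute MA:
[[ 68, -64],
 [ 12, -96],
 [-42,  96]]
Now row reduce the product.
R2 ← R2 − (3/17)·R1: [0, -1440/17]
R3 ← R3 + (21/34)·R1: [0, 960/17]
R3 ← R3 + (2/3)·R2: [0, 0]
2 nonzero rows, so rank(MA) = 2.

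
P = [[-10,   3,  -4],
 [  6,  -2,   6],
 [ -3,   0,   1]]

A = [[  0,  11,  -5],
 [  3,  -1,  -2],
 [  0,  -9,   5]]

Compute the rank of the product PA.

3

First compute PA:
[[  9, -77,  24],
 [ -6,  14,   4],
 [  0, -42,  20]]
Now row reduce the product.
R2 ← R2 + (2/3)·R1: [0, -112/3, 20]
R3 ← R3 − (9/8)·R2: [0, 0, -5/2]
3 nonzero rows, so rank(PA) = 3.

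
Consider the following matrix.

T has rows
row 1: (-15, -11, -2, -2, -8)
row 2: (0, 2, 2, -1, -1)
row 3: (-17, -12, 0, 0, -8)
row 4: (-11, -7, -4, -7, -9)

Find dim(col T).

Row reduce to echelon form.
R3 ← R3 − (17/15)·R1: [0, 7/15, 34/15, 34/15, 16/15]
R4 ← R4 − (11/15)·R1: [0, 16/15, -38/15, -83/15, -47/15]
R3 ← R3 − (7/30)·R2: [0, 0, 9/5, 5/2, 13/10]
R4 ← R4 − (8/15)·R2: [0, 0, -18/5, -5, -13/5]
R4 ← R4 + (2)·R3: [0, 0, 0, 0, 0]
Echelon form has 3 nonzero rows, so rank(T) = 3.
The column space has dimension equal to the rank: 3.

3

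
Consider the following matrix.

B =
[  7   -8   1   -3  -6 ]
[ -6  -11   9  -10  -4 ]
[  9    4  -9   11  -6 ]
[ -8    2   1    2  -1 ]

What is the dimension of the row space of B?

3

Row reduce to echelon form.
R2 ← R2 + (6/7)·R1: [0, -125/7, 69/7, -88/7, -64/7]
R3 ← R3 − (9/7)·R1: [0, 100/7, -72/7, 104/7, 12/7]
R4 ← R4 + (8/7)·R1: [0, -50/7, 15/7, -10/7, -55/7]
R3 ← R3 + (4/5)·R2: [0, 0, -12/5, 24/5, -28/5]
R4 ← R4 − (2/5)·R2: [0, 0, -9/5, 18/5, -21/5]
R4 ← R4 − (3/4)·R3: [0, 0, 0, 0, 0]
Echelon form has 3 nonzero rows, so rank(B) = 3.
The row space has dimension equal to the rank: 3.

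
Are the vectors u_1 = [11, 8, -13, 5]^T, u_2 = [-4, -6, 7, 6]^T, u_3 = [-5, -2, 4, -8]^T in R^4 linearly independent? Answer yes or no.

yes

Form the matrix with these vectors as rows and row reduce.
R2 ← R2 + (4/11)·R1: [0, -34/11, 25/11, 86/11]
R3 ← R3 + (5/11)·R1: [0, 18/11, -21/11, -63/11]
R3 ← R3 + (9/17)·R2: [0, 0, -12/17, -27/17]
3 nonzero rows, so the 3 vectors span a space of dimension 3.
Since 3 = 3, the vectors are linearly independent.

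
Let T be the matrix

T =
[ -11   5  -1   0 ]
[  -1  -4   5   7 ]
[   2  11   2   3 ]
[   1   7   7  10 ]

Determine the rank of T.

3

Row reduce to echelon form.
R2 ← R2 − (1/11)·R1: [0, -49/11, 56/11, 7]
R3 ← R3 + (2/11)·R1: [0, 131/11, 20/11, 3]
R4 ← R4 + (1/11)·R1: [0, 82/11, 76/11, 10]
R3 ← R3 + (131/49)·R2: [0, 0, 108/7, 152/7]
R4 ← R4 + (82/49)·R2: [0, 0, 108/7, 152/7]
R4 ← R4 − R3: [0, 0, 0, 0]
Echelon form has 3 nonzero rows, so rank(T) = 3.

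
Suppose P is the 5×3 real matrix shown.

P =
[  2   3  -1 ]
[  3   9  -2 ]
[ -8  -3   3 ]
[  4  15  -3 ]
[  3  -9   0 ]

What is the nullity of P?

Row reduce to echelon form.
R2 ← R2 − (3/2)·R1: [0, 9/2, -1/2]
R3 ← R3 + (4)·R1: [0, 9, -1]
R4 ← R4 − (2)·R1: [0, 9, -1]
R5 ← R5 − (3/2)·R1: [0, -27/2, 3/2]
R3 ← R3 − (2)·R2: [0, 0, 0]
R4 ← R4 − (2)·R2: [0, 0, 0]
R5 ← R5 + (3)·R2: [0, 0, 0]
2 nonzero rows, so rank(P) = 2.
P has 3 columns; by rank–nullity, nullity = 3 − 2 = 1.

1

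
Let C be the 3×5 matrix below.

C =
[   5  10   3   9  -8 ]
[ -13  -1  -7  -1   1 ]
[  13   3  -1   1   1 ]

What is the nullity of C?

Row reduce to echelon form.
R2 ← R2 + (13/5)·R1: [0, 25, 4/5, 112/5, -99/5]
R3 ← R3 − (13/5)·R1: [0, -23, -44/5, -112/5, 109/5]
R3 ← R3 + (23/25)·R2: [0, 0, -1008/125, -224/125, 448/125]
3 nonzero rows, so rank(C) = 3.
C has 5 columns; by rank–nullity, nullity = 5 − 3 = 2.

2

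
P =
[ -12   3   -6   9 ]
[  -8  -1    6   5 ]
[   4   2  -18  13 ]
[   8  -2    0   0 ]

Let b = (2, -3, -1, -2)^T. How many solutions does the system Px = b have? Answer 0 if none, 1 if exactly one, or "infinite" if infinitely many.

0

Row reduce the augmented matrix [P | b].
R2 ← R2 − (2/3)·R1: [0, -3, 10, -1, -13/3]
R3 ← R3 + (1/3)·R1: [0, 3, -20, 16, -1/3]
R4 ← R4 + (2/3)·R1: [0, 0, -4, 6, -2/3]
R3 ← R3 + R2: [0, 0, -10, 15, -14/3]
R4 ← R4 − (2/5)·R3: [0, 0, 0, 0, 6/5]
The echelon form has 4 nonzero rows; the last pivot sits in the augmented column, so rank(P) = 3 but rank([P|b]) = 4.
Since the ranks differ, the system is inconsistent.
It has no solutions.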